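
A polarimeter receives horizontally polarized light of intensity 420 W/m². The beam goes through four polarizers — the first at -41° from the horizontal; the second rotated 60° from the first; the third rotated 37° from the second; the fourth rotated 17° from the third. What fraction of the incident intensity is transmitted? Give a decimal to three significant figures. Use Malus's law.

By Malus's law, I₁ = 420 W/m² · cos²(41°) = 239.2 W/m².
I₂ = I₁ · cos²(60°) = 239.2 · 0.25 = 59.81 W/m².
I₃ = I₂ · cos²(37°) = 59.81 · 0.6378 = 38.15 W/m².
I₄ = I₃ · cos²(17°) = 38.15 · 0.9145 = 34.89 W/m².
Transmitted fraction = 0.08306.

I/I₀ ≈ 0.0831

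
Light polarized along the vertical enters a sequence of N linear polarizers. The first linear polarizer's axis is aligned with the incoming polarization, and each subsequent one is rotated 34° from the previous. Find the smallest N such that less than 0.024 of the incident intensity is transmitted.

First polarizer is aligned with the polarization: full transmission.
Each further stage multiplies by cos²(34°) = 0.6873.
After N polarizers: T = 0.6873^(N−1). Require T < 0.024 ⇒ N−1 > ln(0.024)/ln(0.6873) = 9.95, so N−1 ≥ 10 and N = 11.
Check: N=11 gives T = 0.02352 < 0.024; N=10 gives T = 0.03422.

N = 11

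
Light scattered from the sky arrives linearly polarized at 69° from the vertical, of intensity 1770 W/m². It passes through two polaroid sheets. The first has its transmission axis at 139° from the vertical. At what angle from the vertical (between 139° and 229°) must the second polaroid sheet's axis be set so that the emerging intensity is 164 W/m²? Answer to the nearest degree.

θ ≈ 166°

By Malus's law, I₁ = I₀ cos²(139° − 69°) = I₀ cos²(70°) = 0.117 I₀.
Target fraction: 164 / 1770 W/m² = 0.09266 of I₀.
Need I₂/I₀ = 0.09266, so cos²(θ − 139°) = 0.09266 / 0.117 = 0.7921.
θ − 139° = arccos(√0.7921) = 27.1°, giving θ ≈ 139 + 27.1 = 166.1°.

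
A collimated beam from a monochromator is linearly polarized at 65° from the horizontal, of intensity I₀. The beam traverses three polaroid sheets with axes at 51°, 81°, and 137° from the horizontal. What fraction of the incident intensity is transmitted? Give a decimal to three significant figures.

≈ 0.221 I₀

I₁ = I₀ cos²(51° − 65°) = I₀ cos²(14°) = 0.9415 I₀.
I₂ = I₁ cos²(81° − 51°) = 0.9415 I₀ · cos²(30°) = 0.7061 I₀.
I₃ = I₂ cos²(137° − 81°) = 0.7061 I₀ · cos²(56°) = 0.2208 I₀.
Transmitted fraction = 0.2208.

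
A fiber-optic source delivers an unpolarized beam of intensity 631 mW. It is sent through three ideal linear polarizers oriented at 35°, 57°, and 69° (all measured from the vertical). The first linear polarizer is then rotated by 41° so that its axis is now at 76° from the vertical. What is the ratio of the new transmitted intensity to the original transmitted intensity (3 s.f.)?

Before rotation:
Unpolarized light through the first polarizer → I₁ = ½ I₀, now polarized at 35°.
I₂ = I₁ cos²(57° − 35°) = 0.5 I₀ · cos²(22°) = 0.4298 I₀.
I₃ = I₂ cos²(69° − 57°) = 0.4298 I₀ · cos²(12°) = 0.4113 I₀.
After rotation:
Unpolarized light through the first polarizer → I₁ = ½ I₀, now polarized at 76°.
I₂ = I₁ cos²(57° − 76°) = 0.5 I₀ · cos²(19°) = 0.447 I₀.
I₃ = I₂ cos²(69° − 57°) = 0.447 I₀ · cos²(12°) = 0.4277 I₀.
Ratio = 0.4277 / 0.4113 = 1.04.

I_new/I_old ≈ 1.04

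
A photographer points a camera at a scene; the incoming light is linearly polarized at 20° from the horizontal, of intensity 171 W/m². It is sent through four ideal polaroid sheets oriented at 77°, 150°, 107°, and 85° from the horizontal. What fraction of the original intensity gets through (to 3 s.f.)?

I/I₀ ≈ 0.0117

I₁ = 171 W/m² · cos²(57°) = 50.72 W/m².
I₂ = I₁ · cos²(73°) = 50.72 · 0.08548 = 4.336 W/m².
I₃ = I₂ · cos²(43°) = 4.336 · 0.5349 = 2.319 W/m².
I₄ = I₃ · cos²(22°) = 2.319 · 0.8597 = 1.994 W/m².
Transmitted fraction = 0.01166.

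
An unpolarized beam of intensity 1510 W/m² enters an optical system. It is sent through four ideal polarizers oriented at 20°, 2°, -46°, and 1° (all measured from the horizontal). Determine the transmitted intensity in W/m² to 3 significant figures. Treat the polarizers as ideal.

I ≈ 142 W/m²

Unpolarized light through the first polarizer → I₁ = 1510 W/m²/2 = 755 W/m², polarized at 20°.
I₂ = I₁ · cos²(18°) = 755 · 0.9045 = 682.9 W/m².
I₃ = I₂ · cos²(48°) = 682.9 · 0.4477 = 305.8 W/m².
I₄ = I₃ · cos²(47°) = 305.8 · 0.4651 = 142.2 W/m².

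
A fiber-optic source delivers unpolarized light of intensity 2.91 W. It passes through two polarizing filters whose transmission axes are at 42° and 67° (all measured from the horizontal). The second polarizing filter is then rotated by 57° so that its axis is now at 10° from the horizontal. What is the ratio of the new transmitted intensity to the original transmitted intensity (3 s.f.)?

I_new/I_old ≈ 0.876

Before rotation:
Unpolarized light through the first polarizer → I₁ = ½ I₀, now polarized at 42°.
I₂ = I₁ cos²(67° − 42°) = 0.5 I₀ · cos²(25°) = 0.4107 I₀.
After rotation:
Unpolarized light through the first polarizer → I₁ = ½ I₀, now polarized at 42°.
I₂ = I₁ cos²(10° − 42°) = 0.5 I₀ · cos²(32°) = 0.3596 I₀.
Ratio = 0.3596 / 0.4107 = 0.8756.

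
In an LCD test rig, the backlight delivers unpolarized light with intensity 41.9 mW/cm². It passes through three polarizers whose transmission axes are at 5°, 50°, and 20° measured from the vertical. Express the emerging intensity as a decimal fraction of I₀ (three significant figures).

I/I₀ ≈ 0.188

Unpolarized light through the first polarizer → I₁ = 41.9 mW/cm²/2 = 20.95 mW/cm², polarized at 5°.
I₂ = I₁ · cos²(45°) = 20.95 · 0.5 = 10.48 mW/cm².
I₃ = I₂ · cos²(30°) = 10.48 · 0.75 = 7.856 mW/cm².
Transmitted fraction = 0.1875.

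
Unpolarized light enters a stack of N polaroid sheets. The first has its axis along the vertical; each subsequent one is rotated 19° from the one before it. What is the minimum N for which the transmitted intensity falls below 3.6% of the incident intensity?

First polarizer halves the unpolarized light: factor 1/2.
Each further stage multiplies by cos²(19°) = 0.894.
After N polarizers: T = 0.5·0.894^(N−1). Require T < 0.036 ⇒ N−1 > ln(0.036/0.5)/ln(0.894) = 23.48, so N−1 ≥ 24 and N = 25.
Check: N=25 gives T = 0.03397 < 0.036; N=24 gives T = 0.038.

N = 25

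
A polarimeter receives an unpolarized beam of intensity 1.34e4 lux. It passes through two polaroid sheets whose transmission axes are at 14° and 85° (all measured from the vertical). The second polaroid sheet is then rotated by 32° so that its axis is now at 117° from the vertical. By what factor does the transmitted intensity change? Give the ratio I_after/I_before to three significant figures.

I_new/I_old ≈ 0.477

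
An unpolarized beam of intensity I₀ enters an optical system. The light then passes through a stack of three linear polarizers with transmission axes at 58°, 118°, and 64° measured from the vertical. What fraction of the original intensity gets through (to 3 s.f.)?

≈ 0.0432 I₀

Unpolarized light through the first polarizer → I₁ = ½ I₀, now polarized at 58°.
I₂ = I₁ cos²(118° − 58°) = 0.5 I₀ · cos²(60°) = 0.125 I₀.
I₃ = I₂ cos²(64° − 118°) = 0.125 I₀ · cos²(54°) = 0.04319 I₀.
Transmitted fraction = 0.04319.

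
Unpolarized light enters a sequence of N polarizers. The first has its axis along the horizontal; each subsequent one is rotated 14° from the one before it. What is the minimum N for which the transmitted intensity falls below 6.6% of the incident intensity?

N = 35

First polarizer halves the unpolarized light: factor 1/2.
Each further stage multiplies by cos²(14°) = 0.9415.
After N polarizers: T = 0.5·0.9415^(N−1). Require T < 0.066 ⇒ N−1 > ln(0.066/0.5)/ln(0.9415) = 33.58, so N−1 ≥ 34 and N = 35.
Check: N=35 gives T = 0.06434 < 0.066; N=34 gives T = 0.06833.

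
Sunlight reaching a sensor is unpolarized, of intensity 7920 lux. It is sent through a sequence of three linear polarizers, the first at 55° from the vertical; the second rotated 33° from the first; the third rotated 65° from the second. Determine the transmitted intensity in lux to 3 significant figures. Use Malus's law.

Unpolarized light through the first polarizer → I₁ = 7920 lux/2 = 3960 lux, polarized at 55°.
I₂ = I₁ · cos²(33°) = 3960 · 0.7034 = 2785 lux.
I₃ = I₂ · cos²(65°) = 2785 · 0.1786 = 497.5 lux.

I ≈ 497 lux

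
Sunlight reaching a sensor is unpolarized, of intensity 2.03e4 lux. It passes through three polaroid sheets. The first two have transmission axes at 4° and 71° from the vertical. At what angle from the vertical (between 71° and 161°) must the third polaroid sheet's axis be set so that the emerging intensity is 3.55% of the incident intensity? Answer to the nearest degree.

Unpolarized light through the first polarizer → I₁ = ½ I₀, now polarized at 4°.
I₂ = I₁ cos²(71° − 4°) = 0.5 I₀ · cos²(67°) = 0.07634 I₀.
Need I₃/I₀ = 0.0355, so cos²(θ − 71°) = 0.0355 / 0.07634 = 0.4651.
θ − 71° = arccos(√0.4651) = 47.0°, giving θ ≈ 71 + 47.0 = 118.0°.

θ ≈ 118°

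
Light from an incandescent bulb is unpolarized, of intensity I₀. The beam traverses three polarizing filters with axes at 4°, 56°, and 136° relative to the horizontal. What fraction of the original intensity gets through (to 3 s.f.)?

≈ 0.00571 I₀

Unpolarized light through the first polarizer → I₁ = ½ I₀, now polarized at 4°.
I₂ = I₁ cos²(56° − 4°) = 0.5 I₀ · cos²(52°) = 0.1895 I₀.
I₃ = I₂ cos²(136° − 56°) = 0.1895 I₀ · cos²(80°) = 0.005715 I₀.
Transmitted fraction = 0.005715.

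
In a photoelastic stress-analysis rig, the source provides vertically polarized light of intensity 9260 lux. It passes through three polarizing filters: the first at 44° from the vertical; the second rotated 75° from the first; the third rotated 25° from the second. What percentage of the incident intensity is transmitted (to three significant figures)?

I₁ = 9260 lux · cos²(44°) = 4792 lux.
I₂ = I₁ · cos²(75°) = 4792 · 0.06699 = 321 lux.
I₃ = I₂ · cos²(25°) = 321 · 0.8214 = 263.6 lux.
That is 2.847% of the incident intensity.

≈ 2.85%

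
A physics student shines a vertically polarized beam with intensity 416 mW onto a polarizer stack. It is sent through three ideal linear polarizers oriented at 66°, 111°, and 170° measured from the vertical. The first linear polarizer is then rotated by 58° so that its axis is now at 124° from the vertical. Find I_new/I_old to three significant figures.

Before rotation:
I₁ = I₀ cos²(66° − 0°) = I₀ cos²(66°) = 0.1654 I₀.
I₂ = I₁ cos²(111° − 66°) = 0.1654 I₀ · cos²(45°) = 0.08272 I₀.
I₃ = I₂ cos²(170° − 111°) = 0.08272 I₀ · cos²(59°) = 0.02194 I₀.
After rotation:
I₁ = I₀ cos²(124° − 0°) = I₀ cos²(56°) = 0.3127 I₀.
I₂ = I₁ cos²(111° − 124°) = 0.3127 I₀ · cos²(13°) = 0.2969 I₀.
I₃ = I₂ cos²(170° − 111°) = 0.2969 I₀ · cos²(59°) = 0.07875 I₀.
Ratio = 0.07875 / 0.02194 = 3.589.

I_new/I_old ≈ 3.59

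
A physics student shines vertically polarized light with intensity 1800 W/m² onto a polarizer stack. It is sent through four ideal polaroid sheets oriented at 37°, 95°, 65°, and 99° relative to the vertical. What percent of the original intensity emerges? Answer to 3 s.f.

≈ 9.23%

I₁ = 1800 W/m² · cos²(37°) = 1148 W/m².
I₂ = I₁ · cos²(58°) = 1148 · 0.2808 = 322.4 W/m².
I₃ = I₂ · cos²(30°) = 322.4 · 0.75 = 241.8 W/m².
I₄ = I₃ · cos²(34°) = 241.8 · 0.6873 = 166.2 W/m².
That is 9.233% of the incident intensity.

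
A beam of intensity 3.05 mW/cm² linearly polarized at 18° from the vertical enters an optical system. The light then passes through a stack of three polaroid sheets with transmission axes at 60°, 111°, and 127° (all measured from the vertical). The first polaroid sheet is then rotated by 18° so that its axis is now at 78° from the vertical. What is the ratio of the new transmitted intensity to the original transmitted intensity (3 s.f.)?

I_new/I_old ≈ 0.804

Before rotation:
I₁ = I₀ cos²(60° − 18°) = I₀ cos²(42°) = 0.5523 I₀.
I₂ = I₁ cos²(111° − 60°) = 0.5523 I₀ · cos²(51°) = 0.2187 I₀.
I₃ = I₂ cos²(127° − 111°) = 0.2187 I₀ · cos²(16°) = 0.2021 I₀.
After rotation:
I₁ = I₀ cos²(78° − 18°) = I₀ cos²(60°) = 0.25 I₀.
I₂ = I₁ cos²(111° − 78°) = 0.25 I₀ · cos²(33°) = 0.1758 I₀.
I₃ = I₂ cos²(127° − 111°) = 0.1758 I₀ · cos²(16°) = 0.1625 I₀.
Ratio = 0.1625 / 0.2021 = 0.804.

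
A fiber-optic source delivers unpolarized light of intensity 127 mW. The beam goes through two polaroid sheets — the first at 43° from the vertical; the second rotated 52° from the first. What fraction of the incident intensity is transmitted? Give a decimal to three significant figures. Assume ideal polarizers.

I/I₀ ≈ 0.190

Unpolarized light through the first polarizer → I₁ = 127 mW/2 = 63.5 mW, polarized at 43°.
I₂ = I₁ · cos²(52°) = 63.5 · 0.379 = 24.07 mW.
Transmitted fraction = 0.1895.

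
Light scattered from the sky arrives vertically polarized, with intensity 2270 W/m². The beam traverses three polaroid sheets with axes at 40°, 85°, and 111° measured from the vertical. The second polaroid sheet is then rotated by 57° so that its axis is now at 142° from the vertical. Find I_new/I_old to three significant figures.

Before rotation:
I₁ = I₀ cos²(40° − 0°) = I₀ cos²(40°) = 0.5868 I₀.
I₂ = I₁ cos²(85° − 40°) = 0.5868 I₀ · cos²(45°) = 0.2934 I₀.
I₃ = I₂ cos²(111° − 85°) = 0.2934 I₀ · cos²(26°) = 0.237 I₀.
After rotation:
I₁ = I₀ cos²(40° − 0°) = I₀ cos²(40°) = 0.5868 I₀.
Angle between axes 1 and 2: 78°. I₂ = 0.5868 I₀ · cos²(78°) = 0.02537 I₀.
I₃ = I₂ cos²(111° − 142°) = 0.02537 I₀ · cos²(31°) = 0.01864 I₀.
Ratio = 0.01864 / 0.237 = 0.07863.

I_new/I_old ≈ 0.0786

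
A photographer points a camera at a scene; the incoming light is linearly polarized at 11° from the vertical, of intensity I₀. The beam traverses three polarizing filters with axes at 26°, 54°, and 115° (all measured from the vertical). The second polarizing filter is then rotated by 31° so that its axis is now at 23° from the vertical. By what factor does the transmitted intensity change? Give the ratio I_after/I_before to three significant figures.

Before rotation:
By Malus's law, I₁ = I₀ cos²(26° − 11°) = I₀ cos²(15°) = 0.933 I₀.
I₂ = I₁ cos²(54° − 26°) = 0.933 I₀ · cos²(28°) = 0.7274 I₀.
I₃ = I₂ cos²(115° − 54°) = 0.7274 I₀ · cos²(61°) = 0.171 I₀.
After rotation:
I₁ = I₀ cos²(26° − 11°) = I₀ cos²(15°) = 0.933 I₀.
I₂ = I₁ cos²(23° − 26°) = 0.933 I₀ · cos²(3°) = 0.9305 I₀.
Angle between axes 2 and 3: 88°. I₃ = 0.9305 I₀ · cos²(88°) = 0.001133 I₀.
Ratio = 0.001133 / 0.171 = 0.006629.

I_new/I_old ≈ 0.00663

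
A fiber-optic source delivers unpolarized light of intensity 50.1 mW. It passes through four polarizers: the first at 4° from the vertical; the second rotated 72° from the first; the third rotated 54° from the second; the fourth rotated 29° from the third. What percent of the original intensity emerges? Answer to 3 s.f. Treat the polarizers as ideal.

≈ 1.26%

Unpolarized light through the first polarizer → I₁ = 50.1 mW/2 = 25.05 mW, polarized at 4°.
I₂ = I₁ · cos²(72°) = 25.05 · 0.09549 = 2.392 mW.
I₃ = I₂ · cos²(54°) = 2.392 · 0.3455 = 0.8264 mW.
I₄ = I₃ · cos²(29°) = 0.8264 · 0.765 = 0.6322 mW.
That is 1.262% of the incident intensity.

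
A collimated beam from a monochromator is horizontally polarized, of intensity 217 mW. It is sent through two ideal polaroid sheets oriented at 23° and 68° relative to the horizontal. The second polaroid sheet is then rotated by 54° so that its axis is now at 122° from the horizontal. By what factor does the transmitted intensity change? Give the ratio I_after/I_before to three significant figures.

I_new/I_old ≈ 0.0489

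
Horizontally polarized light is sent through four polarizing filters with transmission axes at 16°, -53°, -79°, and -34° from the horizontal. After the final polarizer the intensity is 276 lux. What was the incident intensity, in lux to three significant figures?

I₀ ≈ 5760 lux

By Malus's law, I₁ = I₀ cos²(16° − 0°) = I₀ cos²(16°) = 0.924 I₀.
I₂ = I₁ cos²(-53° − 16°) = 0.924 I₀ · cos²(69°) = 0.1187 I₀.
I₃ = I₂ cos²(-79° + 53°) = 0.1187 I₀ · cos²(26°) = 0.09587 I₀.
I₄ = I₃ cos²(-34° + 79°) = 0.09587 I₀ · cos²(45°) = 0.04793 I₀.
So 276 lux = 0.04793 I₀, giving I₀ = 276/0.04793 = 5758 lux.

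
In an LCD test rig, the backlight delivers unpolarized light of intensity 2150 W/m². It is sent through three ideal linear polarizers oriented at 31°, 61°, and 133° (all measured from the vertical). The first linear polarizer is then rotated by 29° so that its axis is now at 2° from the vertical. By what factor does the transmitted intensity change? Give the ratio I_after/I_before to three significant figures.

Before rotation:
Unpolarized light through the first polarizer → I₁ = ½ I₀, now polarized at 31°.
I₂ = I₁ cos²(61° − 31°) = 0.5 I₀ · cos²(30°) = 0.375 I₀.
I₃ = I₂ cos²(133° − 61°) = 0.375 I₀ · cos²(72°) = 0.03581 I₀.
After rotation:
Unpolarized light through the first polarizer → I₁ = ½ I₀, now polarized at 2°.
I₂ = I₁ cos²(61° − 2°) = 0.5 I₀ · cos²(59°) = 0.1326 I₀.
I₃ = I₂ cos²(133° − 61°) = 0.1326 I₀ · cos²(72°) = 0.01267 I₀.
Ratio = 0.01267 / 0.03581 = 0.3537.

I_new/I_old ≈ 0.354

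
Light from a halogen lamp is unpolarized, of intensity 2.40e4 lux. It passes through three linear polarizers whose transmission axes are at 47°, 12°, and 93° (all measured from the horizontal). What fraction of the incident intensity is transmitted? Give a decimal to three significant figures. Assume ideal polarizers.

Unpolarized light through the first polarizer → I₁ = 2.40e4 lux/2 = 1.2e+04 lux, polarized at 47°.
I₂ = I₁ · cos²(35°) = 1.2e+04 · 0.671 = 8052 lux.
I₃ = I₂ · cos²(81°) = 8052 · 0.02447 = 197 lux.
Transmitted fraction = 0.00821.

I/I₀ ≈ 0.00821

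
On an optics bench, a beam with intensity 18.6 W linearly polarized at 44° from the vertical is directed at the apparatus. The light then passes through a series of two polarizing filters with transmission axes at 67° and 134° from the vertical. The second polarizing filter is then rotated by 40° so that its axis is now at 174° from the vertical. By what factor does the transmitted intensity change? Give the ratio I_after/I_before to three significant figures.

Before rotation:
I₁ = I₀ cos²(67° − 44°) = I₀ cos²(23°) = 0.8473 I₀.
I₂ = I₁ cos²(134° − 67°) = 0.8473 I₀ · cos²(67°) = 0.1294 I₀.
After rotation:
I₁ = I₀ cos²(67° − 44°) = I₀ cos²(23°) = 0.8473 I₀.
Angle between axes 1 and 2: 73°. I₂ = 0.8473 I₀ · cos²(73°) = 0.07243 I₀.
Ratio = 0.07243 / 0.1294 = 0.5599.

I_new/I_old ≈ 0.560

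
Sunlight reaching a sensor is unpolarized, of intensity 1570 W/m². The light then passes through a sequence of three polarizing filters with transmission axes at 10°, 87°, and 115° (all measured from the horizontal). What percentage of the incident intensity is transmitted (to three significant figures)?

Unpolarized light through the first polarizer → I₁ = 1570 W/m²/2 = 785 W/m², polarized at 10°.
I₂ = I₁ · cos²(77°) = 785 · 0.0506 = 39.72 W/m².
I₃ = I₂ · cos²(28°) = 39.72 · 0.7796 = 30.97 W/m².
That is 1.972% of the incident intensity.

≈ 1.97%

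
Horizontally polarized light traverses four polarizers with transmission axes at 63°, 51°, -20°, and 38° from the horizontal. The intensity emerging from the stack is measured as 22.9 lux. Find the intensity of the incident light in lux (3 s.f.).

I₁ = I₀ cos²(63° − 0°) = I₀ cos²(63°) = 0.2061 I₀.
I₂ = I₁ cos²(51° − 63°) = 0.2061 I₀ · cos²(12°) = 0.1972 I₀.
I₃ = I₂ cos²(-20° − 51°) = 0.1972 I₀ · cos²(71°) = 0.0209 I₀.
I₄ = I₃ cos²(38° + 20°) = 0.0209 I₀ · cos²(58°) = 0.00587 I₀.
So 22.9 lux = 0.00587 I₀, giving I₀ = 22.9/0.00587 = 3901 lux.

I₀ ≈ 3900 lux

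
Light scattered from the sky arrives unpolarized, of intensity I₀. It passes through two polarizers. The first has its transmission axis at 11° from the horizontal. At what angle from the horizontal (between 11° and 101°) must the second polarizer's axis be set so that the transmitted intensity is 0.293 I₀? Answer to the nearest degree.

Unpolarized light through the first polarizer → I₁ = ½ I₀, now polarized at 11°.
Need I₂/I₀ = 0.293, so cos²(θ − 11°) = 0.293 / 0.5 = 0.586.
θ − 11° = arccos(√0.586) = 40.0°, giving θ ≈ 11 + 40.0 = 51.0°.

θ ≈ 51°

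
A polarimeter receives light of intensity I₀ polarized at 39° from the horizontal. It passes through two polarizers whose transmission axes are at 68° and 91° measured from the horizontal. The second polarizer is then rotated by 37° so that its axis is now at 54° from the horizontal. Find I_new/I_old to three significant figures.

Before rotation:
I₁ = I₀ cos²(68° − 39°) = I₀ cos²(29°) = 0.765 I₀.
I₂ = I₁ cos²(91° − 68°) = 0.765 I₀ · cos²(23°) = 0.6482 I₀.
After rotation:
I₁ = I₀ cos²(68° − 39°) = I₀ cos²(29°) = 0.765 I₀.
I₂ = I₁ cos²(54° − 68°) = 0.765 I₀ · cos²(14°) = 0.7202 I₀.
Ratio = 0.7202 / 0.6482 = 1.111.

I_new/I_old ≈ 1.11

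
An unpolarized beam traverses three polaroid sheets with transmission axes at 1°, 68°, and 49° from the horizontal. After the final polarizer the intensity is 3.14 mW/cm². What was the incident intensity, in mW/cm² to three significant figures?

I₀ ≈ 46.0 mW/cm²

Unpolarized light through the first polarizer → I₁ = ½ I₀, now polarized at 1°.
I₂ = I₁ cos²(68° − 1°) = 0.5 I₀ · cos²(67°) = 0.07634 I₀.
I₃ = I₂ cos²(49° − 68°) = 0.07634 I₀ · cos²(19°) = 0.06824 I₀.
So 3.14 mW/cm² = 0.06824 I₀, giving I₀ = 3.14/0.06824 = 46.01 mW/cm².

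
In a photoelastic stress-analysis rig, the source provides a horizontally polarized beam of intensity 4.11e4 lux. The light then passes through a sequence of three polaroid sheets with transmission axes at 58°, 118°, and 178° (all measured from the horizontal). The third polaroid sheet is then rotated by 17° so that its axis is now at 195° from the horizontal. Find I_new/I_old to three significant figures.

Before rotation:
I₁ = I₀ cos²(58° − 0°) = I₀ cos²(58°) = 0.2808 I₀.
I₂ = I₁ cos²(118° − 58°) = 0.2808 I₀ · cos²(60°) = 0.0702 I₀.
I₃ = I₂ cos²(178° − 118°) = 0.0702 I₀ · cos²(60°) = 0.01755 I₀.
After rotation:
I₁ = I₀ cos²(58° − 0°) = I₀ cos²(58°) = 0.2808 I₀.
I₂ = I₁ cos²(118° − 58°) = 0.2808 I₀ · cos²(60°) = 0.0702 I₀.
I₃ = I₂ cos²(195° − 118°) = 0.0702 I₀ · cos²(77°) = 0.003553 I₀.
Ratio = 0.003553 / 0.01755 = 0.2024.

I_new/I_old ≈ 0.202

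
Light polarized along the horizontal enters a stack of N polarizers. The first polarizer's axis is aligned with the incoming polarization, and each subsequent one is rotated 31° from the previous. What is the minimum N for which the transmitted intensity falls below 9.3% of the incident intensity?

First polarizer is aligned with the polarization: full transmission.
Each further stage multiplies by cos²(31°) = 0.7347.
After N polarizers: T = 0.7347^(N−1). Require T < 0.093 ⇒ N−1 > ln(0.093)/ln(0.7347) = 7.71, so N−1 ≥ 8 and N = 9.
Check: N=9 gives T = 0.08493 < 0.093; N=8 gives T = 0.1156.

N = 9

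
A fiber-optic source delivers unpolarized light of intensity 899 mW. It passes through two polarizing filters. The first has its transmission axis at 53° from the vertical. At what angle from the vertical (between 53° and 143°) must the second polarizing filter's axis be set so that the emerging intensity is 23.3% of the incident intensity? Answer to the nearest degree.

θ ≈ 100°

Unpolarized light through the first polarizer → I₁ = ½ I₀, now polarized at 53°.
Need I₂/I₀ = 0.233, so cos²(θ − 53°) = 0.233 / 0.5 = 0.466.
θ − 53° = arccos(√0.466) = 46.9°, giving θ ≈ 53 + 46.9 = 99.9°.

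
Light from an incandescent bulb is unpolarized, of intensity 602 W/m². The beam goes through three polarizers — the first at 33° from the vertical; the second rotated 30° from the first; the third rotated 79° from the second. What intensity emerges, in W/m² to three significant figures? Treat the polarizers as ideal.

I ≈ 8.22 W/m²

Unpolarized light through the first polarizer → I₁ = 602 W/m²/2 = 301 W/m², polarized at 33°.
I₂ = I₁ · cos²(30°) = 301 · 0.75 = 225.8 W/m².
I₃ = I₂ · cos²(79°) = 225.8 · 0.03641 = 8.219 W/m².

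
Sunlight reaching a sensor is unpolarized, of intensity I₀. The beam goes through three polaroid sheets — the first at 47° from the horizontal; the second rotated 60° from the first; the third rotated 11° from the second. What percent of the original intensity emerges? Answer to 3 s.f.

≈ 12.0%

Unpolarized light through the first polarizer → I₁ = ½ I₀, now polarized at 47°.
I₂ = I₁ cos²(60°) = 0.5 · 0.25 I₀ = 0.125 I₀.
I₃ = I₂ cos²(11°) = 0.125 · 0.9636 I₀ = 0.1204 I₀.
That is 12.04% of the incident intensity.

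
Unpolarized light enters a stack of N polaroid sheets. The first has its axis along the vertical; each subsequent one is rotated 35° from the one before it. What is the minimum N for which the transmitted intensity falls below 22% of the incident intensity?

First polarizer halves the unpolarized light: factor 1/2.
Each further stage multiplies by cos²(35°) = 0.671.
After N polarizers: T = 0.5·0.671^(N−1). Require T < 0.22 ⇒ N−1 > ln(0.22/0.5)/ln(0.671) = 2.06, so N−1 ≥ 3 and N = 4.
Check: N=4 gives T = 0.1511 < 0.22; N=3 gives T = 0.2251.

N = 4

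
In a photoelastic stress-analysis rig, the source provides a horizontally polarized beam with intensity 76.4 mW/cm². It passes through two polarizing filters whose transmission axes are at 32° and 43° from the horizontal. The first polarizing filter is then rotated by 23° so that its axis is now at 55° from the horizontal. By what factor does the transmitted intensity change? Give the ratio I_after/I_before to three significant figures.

I_new/I_old ≈ 0.454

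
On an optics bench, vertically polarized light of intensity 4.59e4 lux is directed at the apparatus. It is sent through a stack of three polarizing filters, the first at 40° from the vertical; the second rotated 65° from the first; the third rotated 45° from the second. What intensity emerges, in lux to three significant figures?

I ≈ 2410 lux

I₁ = 4.59e4 lux · cos²(40°) = 2.694e+04 lux.
I₂ = I₁ · cos²(65°) = 2.694e+04 · 0.1786 = 4811 lux.
I₃ = I₂ · cos²(45°) = 4811 · 0.5 = 2405 lux.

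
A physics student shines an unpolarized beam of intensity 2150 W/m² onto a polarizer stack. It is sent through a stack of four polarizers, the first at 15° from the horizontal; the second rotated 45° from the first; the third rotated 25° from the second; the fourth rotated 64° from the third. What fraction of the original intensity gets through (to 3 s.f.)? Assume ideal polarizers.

I/I₀ ≈ 0.0395

Unpolarized light through the first polarizer → I₁ = 2150 W/m²/2 = 1075 W/m², polarized at 15°.
I₂ = I₁ · cos²(45°) = 1075 · 0.5 = 537.5 W/m².
I₃ = I₂ · cos²(25°) = 537.5 · 0.8214 = 441.5 W/m².
I₄ = I₃ · cos²(64°) = 441.5 · 0.1922 = 84.84 W/m².
Transmitted fraction = 0.03946.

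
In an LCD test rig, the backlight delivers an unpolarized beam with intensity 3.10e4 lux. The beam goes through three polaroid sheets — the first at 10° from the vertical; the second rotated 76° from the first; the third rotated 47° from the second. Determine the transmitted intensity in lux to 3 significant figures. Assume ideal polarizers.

Unpolarized light through the first polarizer → I₁ = 3.10e4 lux/2 = 1.55e+04 lux, polarized at 10°.
I₂ = I₁ · cos²(76°) = 1.55e+04 · 0.05853 = 907.2 lux.
I₃ = I₂ · cos²(47°) = 907.2 · 0.4651 = 421.9 lux.

I ≈ 422 lux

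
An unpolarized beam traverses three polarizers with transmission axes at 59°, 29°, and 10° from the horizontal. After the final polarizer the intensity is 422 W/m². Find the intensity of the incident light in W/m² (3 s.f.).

I₀ ≈ 1260 W/m²

Unpolarized light through the first polarizer → I₁ = ½ I₀, now polarized at 59°.
I₂ = I₁ cos²(29° − 59°) = 0.5 I₀ · cos²(30°) = 0.375 I₀.
I₃ = I₂ cos²(10° − 29°) = 0.375 I₀ · cos²(19°) = 0.3353 I₀.
So 422 W/m² = 0.3353 I₀, giving I₀ = 422/0.3353 = 1259 W/m².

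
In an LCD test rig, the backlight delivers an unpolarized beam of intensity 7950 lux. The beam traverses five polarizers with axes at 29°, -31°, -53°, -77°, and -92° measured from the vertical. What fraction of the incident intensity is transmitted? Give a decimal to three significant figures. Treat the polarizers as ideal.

I/I₀ ≈ 0.0837

Unpolarized light through the first polarizer → I₁ = 7950 lux/2 = 3975 lux, polarized at 29°.
I₂ = I₁ · cos²(60°) = 3975 · 0.25 = 993.8 lux.
I₃ = I₂ · cos²(22°) = 993.8 · 0.8597 = 854.3 lux.
I₄ = I₃ · cos²(24°) = 854.3 · 0.8346 = 713 lux.
I₅ = I₄ · cos²(15°) = 713 · 0.933 = 665.2 lux.
Transmitted fraction = 0.08367.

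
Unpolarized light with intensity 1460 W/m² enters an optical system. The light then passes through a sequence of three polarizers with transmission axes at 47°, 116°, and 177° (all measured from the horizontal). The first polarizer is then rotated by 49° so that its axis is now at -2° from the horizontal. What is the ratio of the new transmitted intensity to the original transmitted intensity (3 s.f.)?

I_new/I_old ≈ 1.72

Before rotation:
Unpolarized light through the first polarizer → I₁ = ½ I₀, now polarized at 47°.
I₂ = I₁ cos²(116° − 47°) = 0.5 I₀ · cos²(69°) = 0.06421 I₀.
I₃ = I₂ cos²(177° − 116°) = 0.06421 I₀ · cos²(61°) = 0.01509 I₀.
After rotation:
Unpolarized light through the first polarizer → I₁ = ½ I₀, now polarized at -2°.
Angle between axes 1 and 2: 62°. I₂ = 0.5 I₀ · cos²(62°) = 0.1102 I₀.
I₃ = I₂ cos²(177° − 116°) = 0.1102 I₀ · cos²(61°) = 0.0259 I₀.
Ratio = 0.0259 / 0.01509 = 1.716.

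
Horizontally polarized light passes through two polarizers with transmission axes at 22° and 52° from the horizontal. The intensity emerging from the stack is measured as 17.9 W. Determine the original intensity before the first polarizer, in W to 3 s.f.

I₁ = I₀ cos²(22° − 0°) = I₀ cos²(22°) = 0.8597 I₀.
I₂ = I₁ cos²(52° − 22°) = 0.8597 I₀ · cos²(30°) = 0.6448 I₀.
So 17.9 W = 0.6448 I₀, giving I₀ = 17.9/0.6448 = 27.76 W.

I₀ ≈ 27.8 W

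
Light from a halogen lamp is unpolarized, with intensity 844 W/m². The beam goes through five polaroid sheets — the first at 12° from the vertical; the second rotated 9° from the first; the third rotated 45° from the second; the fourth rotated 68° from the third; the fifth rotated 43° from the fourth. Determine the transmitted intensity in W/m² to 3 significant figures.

I ≈ 15.4 W/m²

Unpolarized light through the first polarizer → I₁ = 844 W/m²/2 = 422 W/m², polarized at 12°.
I₂ = I₁ · cos²(9°) = 422 · 0.9755 = 411.7 W/m².
I₃ = I₂ · cos²(45°) = 411.7 · 0.5 = 205.8 W/m².
I₄ = I₃ · cos²(68°) = 205.8 · 0.1403 = 28.89 W/m².
I₅ = I₄ · cos²(43°) = 28.89 · 0.5349 = 15.45 W/m².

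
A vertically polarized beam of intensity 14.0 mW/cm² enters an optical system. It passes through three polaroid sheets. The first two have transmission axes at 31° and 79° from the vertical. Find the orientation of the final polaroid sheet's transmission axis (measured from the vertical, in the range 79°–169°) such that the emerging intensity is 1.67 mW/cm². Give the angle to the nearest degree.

By Malus's law, I₁ = I₀ cos²(31° − 0°) = I₀ cos²(31°) = 0.7347 I₀.
I₂ = I₁ cos²(79° − 31°) = 0.7347 I₀ · cos²(48°) = 0.329 I₀.
Target fraction: 1.67 / 14.0 mW/cm² = 0.1193 of I₀.
Need I₃/I₀ = 0.1193, so cos²(θ − 79°) = 0.1193 / 0.329 = 0.3626.
θ − 79° = arccos(√0.3626) = 53.0°, giving θ ≈ 79 + 53.0 = 132.0°.

θ ≈ 132°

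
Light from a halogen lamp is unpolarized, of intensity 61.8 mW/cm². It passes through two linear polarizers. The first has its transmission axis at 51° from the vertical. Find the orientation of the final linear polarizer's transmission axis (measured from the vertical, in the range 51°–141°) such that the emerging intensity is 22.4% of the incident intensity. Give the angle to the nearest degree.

θ ≈ 99°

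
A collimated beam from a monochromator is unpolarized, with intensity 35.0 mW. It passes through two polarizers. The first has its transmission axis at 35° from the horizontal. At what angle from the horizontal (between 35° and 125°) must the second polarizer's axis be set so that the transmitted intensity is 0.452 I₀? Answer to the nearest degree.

Unpolarized light through the first polarizer → I₁ = ½ I₀, now polarized at 35°.
Need I₂/I₀ = 0.452, so cos²(θ − 35°) = 0.452 / 0.5 = 0.904.
θ − 35° = arccos(√0.904) = 18.0°, giving θ ≈ 35 + 18.0 = 53.0°.

θ ≈ 53°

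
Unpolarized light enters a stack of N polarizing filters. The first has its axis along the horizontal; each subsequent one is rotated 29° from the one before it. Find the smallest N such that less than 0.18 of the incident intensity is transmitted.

First polarizer halves the unpolarized light: factor 1/2.
Each further stage multiplies by cos²(29°) = 0.765.
After N polarizers: T = 0.5·0.765^(N−1). Require T < 0.18 ⇒ N−1 > ln(0.18/0.5)/ln(0.765) = 3.81, so N−1 ≥ 4 and N = 5.
Check: N=5 gives T = 0.1712 < 0.18; N=4 gives T = 0.2238.

N = 5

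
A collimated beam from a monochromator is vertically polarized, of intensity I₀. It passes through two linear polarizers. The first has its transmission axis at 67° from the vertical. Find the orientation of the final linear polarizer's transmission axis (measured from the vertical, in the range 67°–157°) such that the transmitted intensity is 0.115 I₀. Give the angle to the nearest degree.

By Malus's law, I₁ = I₀ cos²(67° − 0°) = I₀ cos²(67°) = 0.1527 I₀.
Need I₂/I₀ = 0.115, so cos²(θ − 67°) = 0.115 / 0.1527 = 0.7533.
θ − 67° = arccos(√0.7533) = 29.8°, giving θ ≈ 67 + 29.8 = 96.8°.

θ ≈ 97°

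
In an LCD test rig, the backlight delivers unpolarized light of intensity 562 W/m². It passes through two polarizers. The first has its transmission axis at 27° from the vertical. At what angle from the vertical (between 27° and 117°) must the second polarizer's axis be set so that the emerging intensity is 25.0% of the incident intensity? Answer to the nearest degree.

θ ≈ 72°

Unpolarized light through the first polarizer → I₁ = ½ I₀, now polarized at 27°.
Need I₂/I₀ = 0.25, so cos²(θ − 27°) = 0.25 / 0.5 = 0.5.
θ − 27° = arccos(√0.5) = 45.0°, giving θ ≈ 27 + 45.0 = 72.0°.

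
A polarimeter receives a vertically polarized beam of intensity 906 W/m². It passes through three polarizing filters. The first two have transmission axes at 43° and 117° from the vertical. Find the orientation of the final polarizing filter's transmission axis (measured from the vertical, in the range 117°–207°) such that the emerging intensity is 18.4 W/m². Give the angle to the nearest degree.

θ ≈ 162°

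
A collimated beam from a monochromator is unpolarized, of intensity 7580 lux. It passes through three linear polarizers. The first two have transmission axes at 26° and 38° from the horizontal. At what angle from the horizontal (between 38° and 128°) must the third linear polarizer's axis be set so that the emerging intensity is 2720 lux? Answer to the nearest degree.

Unpolarized light through the first polarizer → I₁ = ½ I₀, now polarized at 26°.
I₂ = I₁ cos²(38° − 26°) = 0.5 I₀ · cos²(12°) = 0.4784 I₀.
Target fraction: 2720 / 7580 lux = 0.3588 of I₀.
Need I₃/I₀ = 0.3588, so cos²(θ − 38°) = 0.3588 / 0.4784 = 0.7501.
θ − 38° = arccos(√0.7501) = 30.0°, giving θ ≈ 38 + 30.0 = 68.0°.

θ ≈ 68°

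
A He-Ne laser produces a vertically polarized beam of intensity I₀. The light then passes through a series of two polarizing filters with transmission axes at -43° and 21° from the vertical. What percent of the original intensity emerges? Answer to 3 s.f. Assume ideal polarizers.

≈ 10.3%

By Malus's law, I₁ = I₀ cos²(-43° − 0°) = I₀ cos²(43°) = 0.5349 I₀.
I₂ = I₁ cos²(21° + 43°) = 0.5349 I₀ · cos²(64°) = 0.1028 I₀.
That is 10.28% of the incident intensity.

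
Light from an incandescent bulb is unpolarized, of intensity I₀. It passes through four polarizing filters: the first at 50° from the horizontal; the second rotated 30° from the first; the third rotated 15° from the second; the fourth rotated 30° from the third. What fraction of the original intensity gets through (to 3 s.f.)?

≈ 0.262 I₀

Unpolarized light through the first polarizer → I₁ = ½ I₀, now polarized at 50°.
I₂ = I₁ cos²(30°) = 0.5 · 0.75 I₀ = 0.375 I₀.
I₃ = I₂ cos²(15°) = 0.375 · 0.933 I₀ = 0.3499 I₀.
I₄ = I₃ cos²(30°) = 0.3499 · 0.75 I₀ = 0.2624 I₀.
Transmitted fraction = 0.2624.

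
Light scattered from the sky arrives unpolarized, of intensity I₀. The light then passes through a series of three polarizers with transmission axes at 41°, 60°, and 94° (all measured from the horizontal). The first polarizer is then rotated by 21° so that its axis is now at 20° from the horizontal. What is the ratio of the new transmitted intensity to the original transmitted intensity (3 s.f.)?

Before rotation:
Unpolarized light through the first polarizer → I₁ = ½ I₀, now polarized at 41°.
I₂ = I₁ cos²(60° − 41°) = 0.5 I₀ · cos²(19°) = 0.447 I₀.
I₃ = I₂ cos²(94° − 60°) = 0.447 I₀ · cos²(34°) = 0.3072 I₀.
After rotation:
Unpolarized light through the first polarizer → I₁ = ½ I₀, now polarized at 20°.
I₂ = I₁ cos²(60° − 20°) = 0.5 I₀ · cos²(40°) = 0.2934 I₀.
I₃ = I₂ cos²(94° − 60°) = 0.2934 I₀ · cos²(34°) = 0.2017 I₀.
Ratio = 0.2017 / 0.3072 = 0.6564.

I_new/I_old ≈ 0.656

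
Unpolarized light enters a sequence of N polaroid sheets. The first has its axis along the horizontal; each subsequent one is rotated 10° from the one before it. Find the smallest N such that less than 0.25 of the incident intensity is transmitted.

First polarizer halves the unpolarized light: factor 1/2.
Each further stage multiplies by cos²(10°) = 0.9698.
After N polarizers: T = 0.5·0.9698^(N−1). Require T < 0.25 ⇒ N−1 > ln(0.25/0.5)/ln(0.9698) = 22.64, so N−1 ≥ 23 and N = 24.
Check: N=24 gives T = 0.2473 < 0.25; N=23 gives T = 0.2549.

N = 24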